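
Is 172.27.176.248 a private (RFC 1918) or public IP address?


RFC 1918 private ranges:
  10.0.0.0/8 (10.0.0.0 - 10.255.255.255)
  172.16.0.0/12 (172.16.0.0 - 172.31.255.255)
  192.168.0.0/16 (192.168.0.0 - 192.168.255.255)
Private (in 172.16.0.0/12)


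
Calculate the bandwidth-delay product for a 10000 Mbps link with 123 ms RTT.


BDP = bandwidth * RTT
= 10000 Mbps * 123 ms
= 10000 * 1e6 * 123 / 1000 bits
= 1230000000 bits
= 153750000 bytes
= 150146.4844 KB
BDP = 1230000000 bits (153750000 bytes)


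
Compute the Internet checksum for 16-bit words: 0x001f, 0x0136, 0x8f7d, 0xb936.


Sum all words (with carry folding):
+ 0x001f = 0x001f
+ 0x0136 = 0x0155
+ 0x8f7d = 0x90d2
+ 0xb936 = 0x4a09
One's complement: ~0x4a09
Checksum = 0xb5f6


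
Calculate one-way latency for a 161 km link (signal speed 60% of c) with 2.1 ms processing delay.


Speed = 0.6 * 3e5 km/s = 180000 km/s
Propagation delay = 161 / 180000 = 0.0009 s = 0.8944 ms
Processing delay = 2.1 ms
Total one-way latency = 2.9944 ms


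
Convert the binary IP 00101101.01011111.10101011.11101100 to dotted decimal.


00101101 = 45
01011111 = 95
10101011 = 171
11101100 = 236
IP: 45.95.171.236


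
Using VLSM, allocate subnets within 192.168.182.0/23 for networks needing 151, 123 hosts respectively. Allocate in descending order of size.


151 hosts -> /24 (254 usable): 192.168.182.0/24
123 hosts -> /25 (126 usable): 192.168.183.0/25
Allocation: 192.168.182.0/24 (151 hosts, 254 usable); 192.168.183.0/25 (123 hosts, 126 usable)


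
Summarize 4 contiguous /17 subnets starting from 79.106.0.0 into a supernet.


Original prefix: /17
Number of subnets: 4 = 2^2
New prefix = 17 - 2 = 15
Supernet: 79.106.0.0/15


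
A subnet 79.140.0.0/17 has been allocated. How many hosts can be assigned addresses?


Host bits = 32 - 17 = 15
Total addresses = 2^15 = 32768
Usable = total - 2 (network and broadcast)
Usable hosts: 32766


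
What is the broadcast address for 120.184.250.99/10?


Network: 120.128.0.0/10
Host bits = 22
Set all host bits to 1:
Broadcast: 120.191.255.255


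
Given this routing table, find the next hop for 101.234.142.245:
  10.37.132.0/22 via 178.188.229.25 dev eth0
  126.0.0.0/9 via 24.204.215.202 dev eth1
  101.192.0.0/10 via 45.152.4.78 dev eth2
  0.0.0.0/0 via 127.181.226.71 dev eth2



Longest prefix match for 101.234.142.245:
  /22 10.37.132.0: no
  /9 126.0.0.0: no
  /10 101.192.0.0: MATCH
  /0 0.0.0.0: MATCH
Selected: next-hop 45.152.4.78 via eth2 (matched /10)


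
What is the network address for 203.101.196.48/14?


IP:   11001011.01100101.11000100.00110000
Mask: 11111111.11111100.00000000.00000000
AND operation:
Net:  11001011.01100100.00000000.00000000
Network: 203.100.0.0/14


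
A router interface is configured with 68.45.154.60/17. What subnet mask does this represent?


/17 means 17 network bits, 15 host bits
Binary: 11111111111111111000000000000000
Mask: 255.255.128.0


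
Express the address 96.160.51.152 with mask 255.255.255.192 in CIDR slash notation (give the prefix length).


Binary: 11111111.11111111.11111111.11000000
Count leading 1s
Prefix: /26


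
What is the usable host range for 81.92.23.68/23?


Network: 81.92.22.0
Broadcast: 81.92.23.255
First usable = network + 1
Last usable = broadcast - 1
Range: 81.92.22.1 to 81.92.23.254


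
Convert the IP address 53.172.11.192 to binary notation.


53 = 00110101
172 = 10101100
11 = 00001011
192 = 11000000
Binary: 00110101.10101100.00001011.11000000


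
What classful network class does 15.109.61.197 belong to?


First octet: 15
Binary: 00001111
0xxxxxxx -> Class A (1-126)
Class A, default mask 255.0.0.0 (/8)


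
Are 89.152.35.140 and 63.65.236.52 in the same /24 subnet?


Mask: 255.255.255.0
89.152.35.140 AND mask = 89.152.35.0
63.65.236.52 AND mask = 63.65.236.0
No, different subnets (89.152.35.0 vs 63.65.236.0)


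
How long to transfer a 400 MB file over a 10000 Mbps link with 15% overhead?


Effective throughput = 10000 * (1 - 15/100) = 8500 Mbps
File size in Mb = 400 * 8 = 3200 Mb
Time = 3200 / 8500
Time = 0.3765 seconds


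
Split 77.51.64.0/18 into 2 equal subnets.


New prefix = 18 + 1 = 19
Each subnet has 8192 addresses
  77.51.64.0/19
  77.51.96.0/19
Subnets: 77.51.64.0/19, 77.51.96.0/19


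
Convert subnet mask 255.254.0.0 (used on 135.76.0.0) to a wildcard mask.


Subnet mask: 255.254.0.0
Wildcard = 255.255.255.255 - subnet mask
255 - 255 = 0
255 - 254 = 1
255 - 0 = 255
255 - 0 = 255
Wildcard: 0.1.255.255


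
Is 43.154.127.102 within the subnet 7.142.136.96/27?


Subnet network: 7.142.136.96
Test IP AND mask: 43.154.127.96
No, 43.154.127.102 is not in 7.142.136.96/27


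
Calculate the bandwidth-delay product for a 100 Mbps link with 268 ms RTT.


BDP = bandwidth * RTT
= 100 Mbps * 268 ms
= 100 * 1e6 * 268 / 1000 bits
= 26800000 bits
= 3350000 bytes
= 3271.4844 KB
BDP = 26800000 bits (3350000 bytes)


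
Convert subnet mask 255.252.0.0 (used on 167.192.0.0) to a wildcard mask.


Subnet mask: 255.252.0.0
Wildcard = 255.255.255.255 - subnet mask
255 - 255 = 0
255 - 252 = 3
255 - 0 = 255
255 - 0 = 255
Wildcard: 0.3.255.255


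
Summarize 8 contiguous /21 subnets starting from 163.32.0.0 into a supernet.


Original prefix: /21
Number of subnets: 8 = 2^3
New prefix = 21 - 3 = 18
Supernet: 163.32.0.0/18


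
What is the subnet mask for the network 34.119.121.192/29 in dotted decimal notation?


/29 means 29 network bits, 3 host bits
Binary: 11111111111111111111111111111000
Mask: 255.255.255.248


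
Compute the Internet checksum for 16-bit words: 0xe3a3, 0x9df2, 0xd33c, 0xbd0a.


Sum all words (with carry folding):
+ 0xe3a3 = 0xe3a3
+ 0x9df2 = 0x8196
+ 0xd33c = 0x54d3
+ 0xbd0a = 0x11de
One's complement: ~0x11de
Checksum = 0xee21


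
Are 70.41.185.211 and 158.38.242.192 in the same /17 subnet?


Mask: 255.255.128.0
70.41.185.211 AND mask = 70.41.128.0
158.38.242.192 AND mask = 158.38.128.0
No, different subnets (70.41.128.0 vs 158.38.128.0)


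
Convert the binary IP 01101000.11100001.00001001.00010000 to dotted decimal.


01101000 = 104
11100001 = 225
00001001 = 9
00010000 = 16
IP: 104.225.9.16


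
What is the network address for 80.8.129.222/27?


IP:   01010000.00001000.10000001.11011110
Mask: 11111111.11111111.11111111.11100000
AND operation:
Net:  01010000.00001000.10000001.11000000
Network: 80.8.129.192/27


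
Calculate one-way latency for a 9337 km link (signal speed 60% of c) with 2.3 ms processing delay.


Speed = 0.6 * 3e5 km/s = 180000 km/s
Propagation delay = 9337 / 180000 = 0.0519 s = 51.8722 ms
Processing delay = 2.3 ms
Total one-way latency = 54.1722 ms


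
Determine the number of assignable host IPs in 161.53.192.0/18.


Host bits = 32 - 18 = 14
Total addresses = 2^14 = 16384
Usable = total - 2 (network and broadcast)
Usable hosts: 16382


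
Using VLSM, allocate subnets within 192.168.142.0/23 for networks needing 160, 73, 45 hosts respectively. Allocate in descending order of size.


160 hosts -> /24 (254 usable): 192.168.142.0/24
73 hosts -> /25 (126 usable): 192.168.143.0/25
45 hosts -> /26 (62 usable): 192.168.143.128/26
Allocation: 192.168.142.0/24 (160 hosts, 254 usable); 192.168.143.0/25 (73 hosts, 126 usable); 192.168.143.128/26 (45 hosts, 62 usable)


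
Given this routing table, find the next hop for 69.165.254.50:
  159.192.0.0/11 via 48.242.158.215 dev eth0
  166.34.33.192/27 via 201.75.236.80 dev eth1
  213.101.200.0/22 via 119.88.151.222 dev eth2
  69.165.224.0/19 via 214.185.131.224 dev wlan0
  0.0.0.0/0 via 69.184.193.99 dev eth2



Longest prefix match for 69.165.254.50:
  /11 159.192.0.0: no
  /27 166.34.33.192: no
  /22 213.101.200.0: no
  /19 69.165.224.0: MATCH
  /0 0.0.0.0: MATCH
Selected: next-hop 214.185.131.224 via wlan0 (matched /19)


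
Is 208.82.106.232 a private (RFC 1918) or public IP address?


RFC 1918 private ranges:
  10.0.0.0/8 (10.0.0.0 - 10.255.255.255)
  172.16.0.0/12 (172.16.0.0 - 172.31.255.255)
  192.168.0.0/16 (192.168.0.0 - 192.168.255.255)
Public (not in any RFC 1918 range)


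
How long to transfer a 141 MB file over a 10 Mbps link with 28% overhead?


Effective throughput = 10 * (1 - 28/100) = 7.2 Mbps
File size in Mb = 141 * 8 = 1128 Mb
Time = 1128 / 7.2
Time = 156.6667 seconds


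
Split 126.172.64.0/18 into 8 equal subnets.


New prefix = 18 + 3 = 21
Each subnet has 2048 addresses
  126.172.64.0/21
  126.172.72.0/21
  126.172.80.0/21
  126.172.88.0/21
  126.172.96.0/21
  126.172.104.0/21
  126.172.112.0/21
  126.172.120.0/21
Subnets: 126.172.64.0/21, 126.172.72.0/21, 126.172.80.0/21, 126.172.88.0/21, 126.172.96.0/21, 126.172.104.0/21, 126.172.112.0/21, 126.172.120.0/21


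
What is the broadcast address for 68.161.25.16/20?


Network: 68.161.16.0/20
Host bits = 12
Set all host bits to 1:
Broadcast: 68.161.31.255


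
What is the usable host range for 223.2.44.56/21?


Network: 223.2.40.0
Broadcast: 223.2.47.255
First usable = network + 1
Last usable = broadcast - 1
Range: 223.2.40.1 to 223.2.47.254


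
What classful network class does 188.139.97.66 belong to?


First octet: 188
Binary: 10111100
10xxxxxx -> Class B (128-191)
Class B, default mask 255.255.0.0 (/16)


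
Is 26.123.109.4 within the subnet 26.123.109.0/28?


Subnet network: 26.123.109.0
Test IP AND mask: 26.123.109.0
Yes, 26.123.109.4 is in 26.123.109.0/28


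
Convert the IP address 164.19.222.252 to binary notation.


164 = 10100100
19 = 00010011
222 = 11011110
252 = 11111100
Binary: 10100100.00010011.11011110.11111100


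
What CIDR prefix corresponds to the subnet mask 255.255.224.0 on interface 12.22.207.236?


Binary: 11111111.11111111.11100000.00000000
Count leading 1s
Prefix: /19


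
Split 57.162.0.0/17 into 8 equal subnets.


New prefix = 17 + 3 = 20
Each subnet has 4096 addresses
  57.162.0.0/20
  57.162.16.0/20
  57.162.32.0/20
  57.162.48.0/20
  57.162.64.0/20
  57.162.80.0/20
  57.162.96.0/20
  57.162.112.0/20
Subnets: 57.162.0.0/20, 57.162.16.0/20, 57.162.32.0/20, 57.162.48.0/20, 57.162.64.0/20, 57.162.80.0/20, 57.162.96.0/20, 57.162.112.0/20


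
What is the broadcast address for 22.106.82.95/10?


Network: 22.64.0.0/10
Host bits = 22
Set all host bits to 1:
Broadcast: 22.127.255.255


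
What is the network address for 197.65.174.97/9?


IP:   11000101.01000001.10101110.01100001
Mask: 11111111.10000000.00000000.00000000
AND operation:
Net:  11000101.00000000.00000000.00000000
Network: 197.0.0.0/9


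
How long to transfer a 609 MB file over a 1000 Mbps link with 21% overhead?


Effective throughput = 1000 * (1 - 21/100) = 790 Mbps
File size in Mb = 609 * 8 = 4872 Mb
Time = 4872 / 790
Time = 6.1671 seconds


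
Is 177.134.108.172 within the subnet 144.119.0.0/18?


Subnet network: 144.119.0.0
Test IP AND mask: 177.134.64.0
No, 177.134.108.172 is not in 144.119.0.0/18


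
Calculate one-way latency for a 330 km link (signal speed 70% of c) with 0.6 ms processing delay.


Speed = 0.7 * 3e5 km/s = 210000 km/s
Propagation delay = 330 / 210000 = 0.0016 s = 1.5714 ms
Processing delay = 0.6 ms
Total one-way latency = 2.1714 ms


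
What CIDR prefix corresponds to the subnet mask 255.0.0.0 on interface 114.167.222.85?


Binary: 11111111.00000000.00000000.00000000
Count leading 1s
Prefix: /8


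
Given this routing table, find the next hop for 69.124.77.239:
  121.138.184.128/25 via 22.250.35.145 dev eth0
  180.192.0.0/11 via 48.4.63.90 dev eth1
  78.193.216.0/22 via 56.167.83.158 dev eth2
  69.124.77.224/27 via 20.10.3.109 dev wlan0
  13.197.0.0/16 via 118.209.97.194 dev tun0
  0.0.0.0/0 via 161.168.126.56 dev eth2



Longest prefix match for 69.124.77.239:
  /25 121.138.184.128: no
  /11 180.192.0.0: no
  /22 78.193.216.0: no
  /27 69.124.77.224: MATCH
  /16 13.197.0.0: no
  /0 0.0.0.0: MATCH
Selected: next-hop 20.10.3.109 via wlan0 (matched /27)


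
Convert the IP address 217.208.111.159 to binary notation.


217 = 11011001
208 = 11010000
111 = 01101111
159 = 10011111
Binary: 11011001.11010000.01101111.10011111


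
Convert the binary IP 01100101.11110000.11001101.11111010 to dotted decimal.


01100101 = 101
11110000 = 240
11001101 = 205
11111010 = 250
IP: 101.240.205.250


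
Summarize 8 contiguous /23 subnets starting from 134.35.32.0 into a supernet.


Original prefix: /23
Number of subnets: 8 = 2^3
New prefix = 23 - 3 = 20
Supernet: 134.35.32.0/20


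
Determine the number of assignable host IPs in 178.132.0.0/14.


Host bits = 32 - 14 = 18
Total addresses = 2^18 = 262144
Usable = total - 2 (network and broadcast)
Usable hosts: 262142


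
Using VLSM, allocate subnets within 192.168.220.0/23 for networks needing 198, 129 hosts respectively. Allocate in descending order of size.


198 hosts -> /24 (254 usable): 192.168.220.0/24
129 hosts -> /24 (254 usable): 192.168.221.0/24
Allocation: 192.168.220.0/24 (198 hosts, 254 usable); 192.168.221.0/24 (129 hosts, 254 usable)


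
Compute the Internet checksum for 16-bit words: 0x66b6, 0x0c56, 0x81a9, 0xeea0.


Sum all words (with carry folding):
+ 0x66b6 = 0x66b6
+ 0x0c56 = 0x730c
+ 0x81a9 = 0xf4b5
+ 0xeea0 = 0xe356
One's complement: ~0xe356
Checksum = 0x1ca9


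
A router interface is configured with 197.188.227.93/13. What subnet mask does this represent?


/13 means 13 network bits, 19 host bits
Binary: 11111111111110000000000000000000
Mask: 255.248.0.0


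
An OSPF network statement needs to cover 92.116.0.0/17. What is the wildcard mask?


Subnet mask: 255.255.128.0
Wildcard = 255.255.255.255 - subnet mask
255 - 255 = 0
255 - 255 = 0
255 - 128 = 127
255 - 0 = 255
Wildcard: 0.0.127.255


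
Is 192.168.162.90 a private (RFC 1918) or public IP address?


RFC 1918 private ranges:
  10.0.0.0/8 (10.0.0.0 - 10.255.255.255)
  172.16.0.0/12 (172.16.0.0 - 172.31.255.255)
  192.168.0.0/16 (192.168.0.0 - 192.168.255.255)
Private (in 192.168.0.0/16)


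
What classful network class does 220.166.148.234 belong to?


First octet: 220
Binary: 11011100
110xxxxx -> Class C (192-223)
Class C, default mask 255.255.255.0 (/24)


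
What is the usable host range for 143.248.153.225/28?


Network: 143.248.153.224
Broadcast: 143.248.153.239
First usable = network + 1
Last usable = broadcast - 1
Range: 143.248.153.225 to 143.248.153.238


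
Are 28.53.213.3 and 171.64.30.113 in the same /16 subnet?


Mask: 255.255.0.0
28.53.213.3 AND mask = 28.53.0.0
171.64.30.113 AND mask = 171.64.0.0
No, different subnets (28.53.0.0 vs 171.64.0.0)


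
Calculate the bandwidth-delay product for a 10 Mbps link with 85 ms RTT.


BDP = bandwidth * RTT
= 10 Mbps * 85 ms
= 10 * 1e6 * 85 / 1000 bits
= 850000 bits
= 106250 bytes
= 103.7598 KB
BDP = 850000 bits (106250 bytes)


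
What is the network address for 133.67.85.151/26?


IP:   10000101.01000011.01010101.10010111
Mask: 11111111.11111111.11111111.11000000
AND operation:
Net:  10000101.01000011.01010101.10000000
Network: 133.67.85.128/26


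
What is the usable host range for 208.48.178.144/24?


Network: 208.48.178.0
Broadcast: 208.48.178.255
First usable = network + 1
Last usable = broadcast - 1
Range: 208.48.178.1 to 208.48.178.254


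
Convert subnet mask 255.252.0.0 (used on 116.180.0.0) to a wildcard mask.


Subnet mask: 255.252.0.0
Wildcard = 255.255.255.255 - subnet mask
255 - 255 = 0
255 - 252 = 3
255 - 0 = 255
255 - 0 = 255
Wildcard: 0.3.255.255


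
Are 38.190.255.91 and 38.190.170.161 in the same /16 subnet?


Mask: 255.255.0.0
38.190.255.91 AND mask = 38.190.0.0
38.190.170.161 AND mask = 38.190.0.0
Yes, same subnet (38.190.0.0)


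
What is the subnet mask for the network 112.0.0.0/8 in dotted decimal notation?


/8 means 8 network bits, 24 host bits
Binary: 11111111000000000000000000000000
Mask: 255.0.0.0


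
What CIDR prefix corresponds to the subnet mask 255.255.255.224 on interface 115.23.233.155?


Binary: 11111111.11111111.11111111.11100000
Count leading 1s
Prefix: /27


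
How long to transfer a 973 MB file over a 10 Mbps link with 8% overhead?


Effective throughput = 10 * (1 - 8/100) = 9.2 Mbps
File size in Mb = 973 * 8 = 7784 Mb
Time = 7784 / 9.2
Time = 846.087 seconds


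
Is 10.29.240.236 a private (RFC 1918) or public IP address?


RFC 1918 private ranges:
  10.0.0.0/8 (10.0.0.0 - 10.255.255.255)
  172.16.0.0/12 (172.16.0.0 - 172.31.255.255)
  192.168.0.0/16 (192.168.0.0 - 192.168.255.255)
Private (in 10.0.0.0/8)


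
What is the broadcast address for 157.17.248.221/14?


Network: 157.16.0.0/14
Host bits = 18
Set all host bits to 1:
Broadcast: 157.19.255.255


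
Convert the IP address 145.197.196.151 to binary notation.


145 = 10010001
197 = 11000101
196 = 11000100
151 = 10010111
Binary: 10010001.11000101.11000100.10010111


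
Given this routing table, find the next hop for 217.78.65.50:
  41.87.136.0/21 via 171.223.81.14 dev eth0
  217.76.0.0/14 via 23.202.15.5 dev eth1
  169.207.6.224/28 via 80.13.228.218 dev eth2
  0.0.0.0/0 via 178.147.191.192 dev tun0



Longest prefix match for 217.78.65.50:
  /21 41.87.136.0: no
  /14 217.76.0.0: MATCH
  /28 169.207.6.224: no
  /0 0.0.0.0: MATCH
Selected: next-hop 23.202.15.5 via eth1 (matched /14)


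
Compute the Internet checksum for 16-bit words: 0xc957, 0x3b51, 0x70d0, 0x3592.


Sum all words (with carry folding):
+ 0xc957 = 0xc957
+ 0x3b51 = 0x04a9
+ 0x70d0 = 0x7579
+ 0x3592 = 0xab0b
One's complement: ~0xab0b
Checksum = 0x54f4


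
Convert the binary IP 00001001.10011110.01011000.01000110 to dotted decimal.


00001001 = 9
10011110 = 158
01011000 = 88
01000110 = 70
IP: 9.158.88.70


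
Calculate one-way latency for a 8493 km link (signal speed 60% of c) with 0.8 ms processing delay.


Speed = 0.6 * 3e5 km/s = 180000 km/s
Propagation delay = 8493 / 180000 = 0.0472 s = 47.1833 ms
Processing delay = 0.8 ms
Total one-way latency = 47.9833 ms


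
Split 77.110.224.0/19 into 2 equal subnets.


New prefix = 19 + 1 = 20
Each subnet has 4096 addresses
  77.110.224.0/20
  77.110.240.0/20
Subnets: 77.110.224.0/20, 77.110.240.0/20


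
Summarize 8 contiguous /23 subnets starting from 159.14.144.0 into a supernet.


Original prefix: /23
Number of subnets: 8 = 2^3
New prefix = 23 - 3 = 20
Supernet: 159.14.144.0/20


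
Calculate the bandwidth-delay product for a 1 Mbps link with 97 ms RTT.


BDP = bandwidth * RTT
= 1 Mbps * 97 ms
= 1 * 1e6 * 97 / 1000 bits
= 97000 bits
= 12125 bytes
= 11.8408 KB
BDP = 97000 bits (12125 bytes)


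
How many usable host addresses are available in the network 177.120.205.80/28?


Host bits = 32 - 28 = 4
Total addresses = 2^4 = 16
Usable = total - 2 (network and broadcast)
Usable hosts: 14


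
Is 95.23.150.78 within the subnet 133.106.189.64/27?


Subnet network: 133.106.189.64
Test IP AND mask: 95.23.150.64
No, 95.23.150.78 is not in 133.106.189.64/27


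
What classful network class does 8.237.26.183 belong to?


First octet: 8
Binary: 00001000
0xxxxxxx -> Class A (1-126)
Class A, default mask 255.0.0.0 (/8)


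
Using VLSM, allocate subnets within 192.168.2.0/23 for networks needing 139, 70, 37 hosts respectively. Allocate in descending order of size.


139 hosts -> /24 (254 usable): 192.168.2.0/24
70 hosts -> /25 (126 usable): 192.168.3.0/25
37 hosts -> /26 (62 usable): 192.168.3.128/26
Allocation: 192.168.2.0/24 (139 hosts, 254 usable); 192.168.3.0/25 (70 hosts, 126 usable); 192.168.3.128/26 (37 hosts, 62 usable)


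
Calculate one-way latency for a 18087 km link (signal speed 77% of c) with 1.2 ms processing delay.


Speed = 0.77 * 3e5 km/s = 231000 km/s
Propagation delay = 18087 / 231000 = 0.0783 s = 78.2987 ms
Processing delay = 1.2 ms
Total one-way latency = 79.4987 ms


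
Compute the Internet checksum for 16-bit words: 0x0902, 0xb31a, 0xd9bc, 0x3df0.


Sum all words (with carry folding):
+ 0x0902 = 0x0902
+ 0xb31a = 0xbc1c
+ 0xd9bc = 0x95d9
+ 0x3df0 = 0xd3c9
One's complement: ~0xd3c9
Checksum = 0x2c36


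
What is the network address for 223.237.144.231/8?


IP:   11011111.11101101.10010000.11100111
Mask: 11111111.00000000.00000000.00000000
AND operation:
Net:  11011111.00000000.00000000.00000000
Network: 223.0.0.0/8


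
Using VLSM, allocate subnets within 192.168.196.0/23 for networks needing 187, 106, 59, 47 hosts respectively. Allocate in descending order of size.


187 hosts -> /24 (254 usable): 192.168.196.0/24
106 hosts -> /25 (126 usable): 192.168.197.0/25
59 hosts -> /26 (62 usable): 192.168.197.128/26
47 hosts -> /26 (62 usable): 192.168.197.192/26
Allocation: 192.168.196.0/24 (187 hosts, 254 usable); 192.168.197.0/25 (106 hosts, 126 usable); 192.168.197.128/26 (59 hosts, 62 usable); 192.168.197.192/26 (47 hosts, 62 usable)


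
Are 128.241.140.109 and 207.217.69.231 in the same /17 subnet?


Mask: 255.255.128.0
128.241.140.109 AND mask = 128.241.128.0
207.217.69.231 AND mask = 207.217.0.0
No, different subnets (128.241.128.0 vs 207.217.0.0)


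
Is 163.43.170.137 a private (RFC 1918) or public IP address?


RFC 1918 private ranges:
  10.0.0.0/8 (10.0.0.0 - 10.255.255.255)
  172.16.0.0/12 (172.16.0.0 - 172.31.255.255)
  192.168.0.0/16 (192.168.0.0 - 192.168.255.255)
Public (not in any RFC 1918 range)


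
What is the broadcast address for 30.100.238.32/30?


Network: 30.100.238.32/30
Host bits = 2
Set all host bits to 1:
Broadcast: 30.100.238.35


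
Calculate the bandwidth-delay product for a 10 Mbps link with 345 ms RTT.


BDP = bandwidth * RTT
= 10 Mbps * 345 ms
= 10 * 1e6 * 345 / 1000 bits
= 3450000 bits
= 431250 bytes
= 421.1426 KB
BDP = 3450000 bits (431250 bytes)


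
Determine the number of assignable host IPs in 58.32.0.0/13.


Host bits = 32 - 13 = 19
Total addresses = 2^19 = 524288
Usable = total - 2 (network and broadcast)
Usable hosts: 524286


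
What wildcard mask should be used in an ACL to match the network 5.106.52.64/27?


Subnet mask: 255.255.255.224
Wildcard = 255.255.255.255 - subnet mask
255 - 255 = 0
255 - 255 = 0
255 - 255 = 0
255 - 224 = 31
Wildcard: 0.0.0.31


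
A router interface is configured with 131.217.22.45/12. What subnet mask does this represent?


/12 means 12 network bits, 20 host bits
Binary: 11111111111100000000000000000000
Mask: 255.240.0.0


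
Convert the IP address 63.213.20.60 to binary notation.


63 = 00111111
213 = 11010101
20 = 00010100
60 = 00111100
Binary: 00111111.11010101.00010100.00111100


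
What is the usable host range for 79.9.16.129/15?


Network: 79.8.0.0
Broadcast: 79.9.255.255
First usable = network + 1
Last usable = broadcast - 1
Range: 79.8.0.1 to 79.9.255.254


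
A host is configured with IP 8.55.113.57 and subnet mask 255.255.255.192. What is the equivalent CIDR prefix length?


Binary: 11111111.11111111.11111111.11000000
Count leading 1s
Prefix: /26


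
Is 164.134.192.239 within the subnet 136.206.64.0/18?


Subnet network: 136.206.64.0
Test IP AND mask: 164.134.192.0
No, 164.134.192.239 is not in 136.206.64.0/18


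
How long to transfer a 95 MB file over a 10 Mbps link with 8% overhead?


Effective throughput = 10 * (1 - 8/100) = 9.2 Mbps
File size in Mb = 95 * 8 = 760 Mb
Time = 760 / 9.2
Time = 82.6087 seconds


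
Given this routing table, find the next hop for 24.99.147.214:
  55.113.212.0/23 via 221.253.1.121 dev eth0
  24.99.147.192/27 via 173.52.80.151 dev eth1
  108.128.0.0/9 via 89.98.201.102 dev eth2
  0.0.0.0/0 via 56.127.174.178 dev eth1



Longest prefix match for 24.99.147.214:
  /23 55.113.212.0: no
  /27 24.99.147.192: MATCH
  /9 108.128.0.0: no
  /0 0.0.0.0: MATCH
Selected: next-hop 173.52.80.151 via eth1 (matched /27)


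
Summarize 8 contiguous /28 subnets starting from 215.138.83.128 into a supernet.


Original prefix: /28
Number of subnets: 8 = 2^3
New prefix = 28 - 3 = 25
Supernet: 215.138.83.128/25


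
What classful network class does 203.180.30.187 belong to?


First octet: 203
Binary: 11001011
110xxxxx -> Class C (192-223)
Class C, default mask 255.255.255.0 (/24)


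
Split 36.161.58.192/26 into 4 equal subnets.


New prefix = 26 + 2 = 28
Each subnet has 16 addresses
  36.161.58.192/28
  36.161.58.208/28
  36.161.58.224/28
  36.161.58.240/28
Subnets: 36.161.58.192/28, 36.161.58.208/28, 36.161.58.224/28, 36.161.58.240/28


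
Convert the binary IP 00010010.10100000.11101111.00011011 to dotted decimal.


00010010 = 18
10100000 = 160
11101111 = 239
00011011 = 27
IP: 18.160.239.27


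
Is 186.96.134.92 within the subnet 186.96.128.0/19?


Subnet network: 186.96.128.0
Test IP AND mask: 186.96.128.0
Yes, 186.96.134.92 is in 186.96.128.0/19


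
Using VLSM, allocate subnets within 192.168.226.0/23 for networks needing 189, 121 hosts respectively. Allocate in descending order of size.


189 hosts -> /24 (254 usable): 192.168.226.0/24
121 hosts -> /25 (126 usable): 192.168.227.0/25
Allocation: 192.168.226.0/24 (189 hosts, 254 usable); 192.168.227.0/25 (121 hosts, 126 usable)


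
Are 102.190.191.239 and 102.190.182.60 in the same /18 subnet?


Mask: 255.255.192.0
102.190.191.239 AND mask = 102.190.128.0
102.190.182.60 AND mask = 102.190.128.0
Yes, same subnet (102.190.128.0)


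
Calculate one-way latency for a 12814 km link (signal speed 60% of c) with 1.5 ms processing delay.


Speed = 0.6 * 3e5 km/s = 180000 km/s
Propagation delay = 12814 / 180000 = 0.0712 s = 71.1889 ms
Processing delay = 1.5 ms
Total one-way latency = 72.6889 ms


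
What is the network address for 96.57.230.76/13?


IP:   01100000.00111001.11100110.01001100
Mask: 11111111.11111000.00000000.00000000
AND operation:
Net:  01100000.00111000.00000000.00000000
Network: 96.56.0.0/13


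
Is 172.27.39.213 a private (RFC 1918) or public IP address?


RFC 1918 private ranges:
  10.0.0.0/8 (10.0.0.0 - 10.255.255.255)
  172.16.0.0/12 (172.16.0.0 - 172.31.255.255)
  192.168.0.0/16 (192.168.0.0 - 192.168.255.255)
Private (in 172.16.0.0/12)


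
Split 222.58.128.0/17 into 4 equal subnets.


New prefix = 17 + 2 = 19
Each subnet has 8192 addresses
  222.58.128.0/19
  222.58.160.0/19
  222.58.192.0/19
  222.58.224.0/19
Subnets: 222.58.128.0/19, 222.58.160.0/19, 222.58.192.0/19, 222.58.224.0/19


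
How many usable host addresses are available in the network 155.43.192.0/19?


Host bits = 32 - 19 = 13
Total addresses = 2^13 = 8192
Usable = total - 2 (network and broadcast)
Usable hosts: 8190


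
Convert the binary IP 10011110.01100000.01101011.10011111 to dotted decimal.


10011110 = 158
01100000 = 96
01101011 = 107
10011111 = 159
IP: 158.96.107.159


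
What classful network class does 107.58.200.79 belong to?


First octet: 107
Binary: 01101011
0xxxxxxx -> Class A (1-126)
Class A, default mask 255.0.0.0 (/8)


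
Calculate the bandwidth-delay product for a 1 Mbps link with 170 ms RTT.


BDP = bandwidth * RTT
= 1 Mbps * 170 ms
= 1 * 1e6 * 170 / 1000 bits
= 170000 bits
= 21250 bytes
= 20.752 KB
BDP = 170000 bits (21250 bytes)


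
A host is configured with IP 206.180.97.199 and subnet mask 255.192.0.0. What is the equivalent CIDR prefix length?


Binary: 11111111.11000000.00000000.00000000
Count leading 1s
Prefix: /10


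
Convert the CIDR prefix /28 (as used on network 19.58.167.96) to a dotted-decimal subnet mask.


/28 means 28 network bits, 4 host bits
Binary: 11111111111111111111111111110000
Mask: 255.255.255.240


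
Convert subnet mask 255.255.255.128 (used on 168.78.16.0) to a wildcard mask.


Subnet mask: 255.255.255.128
Wildcard = 255.255.255.255 - subnet mask
255 - 255 = 0
255 - 255 = 0
255 - 255 = 0
255 - 128 = 127
Wildcard: 0.0.0.127


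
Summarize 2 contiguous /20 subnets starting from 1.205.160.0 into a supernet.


Original prefix: /20
Number of subnets: 2 = 2^1
New prefix = 20 - 1 = 19
Supernet: 1.205.160.0/19


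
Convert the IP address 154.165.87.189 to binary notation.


154 = 10011010
165 = 10100101
87 = 01010111
189 = 10111101
Binary: 10011010.10100101.01010111.10111101


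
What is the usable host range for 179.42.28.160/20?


Network: 179.42.16.0
Broadcast: 179.42.31.255
First usable = network + 1
Last usable = broadcast - 1
Range: 179.42.16.1 to 179.42.31.254


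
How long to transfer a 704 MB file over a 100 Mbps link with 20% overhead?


Effective throughput = 100 * (1 - 20/100) = 80 Mbps
File size in Mb = 704 * 8 = 5632 Mb
Time = 5632 / 80
Time = 70.4 seconds


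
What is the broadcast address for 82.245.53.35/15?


Network: 82.244.0.0/15
Host bits = 17
Set all host bits to 1:
Broadcast: 82.245.255.255


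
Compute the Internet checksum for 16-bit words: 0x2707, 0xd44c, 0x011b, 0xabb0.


Sum all words (with carry folding):
+ 0x2707 = 0x2707
+ 0xd44c = 0xfb53
+ 0x011b = 0xfc6e
+ 0xabb0 = 0xa81f
One's complement: ~0xa81f
Checksum = 0x57e0


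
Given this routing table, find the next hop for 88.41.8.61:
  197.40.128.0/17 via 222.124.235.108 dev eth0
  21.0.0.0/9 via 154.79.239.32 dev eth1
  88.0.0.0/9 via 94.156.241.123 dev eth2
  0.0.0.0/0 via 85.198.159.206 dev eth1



Longest prefix match for 88.41.8.61:
  /17 197.40.128.0: no
  /9 21.0.0.0: no
  /9 88.0.0.0: MATCH
  /0 0.0.0.0: MATCH
Selected: next-hop 94.156.241.123 via eth2 (matched /9)


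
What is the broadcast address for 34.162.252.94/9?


Network: 34.128.0.0/9
Host bits = 23
Set all host bits to 1:
Broadcast: 34.255.255.255


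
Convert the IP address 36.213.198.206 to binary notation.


36 = 00100100
213 = 11010101
198 = 11000110
206 = 11001110
Binary: 00100100.11010101.11000110.11001110


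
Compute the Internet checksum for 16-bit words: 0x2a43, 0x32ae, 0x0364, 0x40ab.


Sum all words (with carry folding):
+ 0x2a43 = 0x2a43
+ 0x32ae = 0x5cf1
+ 0x0364 = 0x6055
+ 0x40ab = 0xa100
One's complement: ~0xa100
Checksum = 0x5eff


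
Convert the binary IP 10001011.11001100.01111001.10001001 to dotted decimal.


10001011 = 139
11001100 = 204
01111001 = 121
10001001 = 137
IP: 139.204.121.137


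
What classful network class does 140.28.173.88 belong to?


First octet: 140
Binary: 10001100
10xxxxxx -> Class B (128-191)
Class B, default mask 255.255.0.0 (/16)


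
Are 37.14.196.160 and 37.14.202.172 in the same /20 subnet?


Mask: 255.255.240.0
37.14.196.160 AND mask = 37.14.192.0
37.14.202.172 AND mask = 37.14.192.0
Yes, same subnet (37.14.192.0)


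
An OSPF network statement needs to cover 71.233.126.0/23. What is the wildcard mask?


Subnet mask: 255.255.254.0
Wildcard = 255.255.255.255 - subnet mask
255 - 255 = 0
255 - 255 = 0
255 - 254 = 1
255 - 0 = 255
Wildcard: 0.0.1.255


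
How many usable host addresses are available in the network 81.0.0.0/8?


Host bits = 32 - 8 = 24
Total addresses = 2^24 = 16777216
Usable = total - 2 (network and broadcast)
Usable hosts: 16777214


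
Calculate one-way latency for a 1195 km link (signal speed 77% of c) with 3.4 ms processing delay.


Speed = 0.77 * 3e5 km/s = 231000 km/s
Propagation delay = 1195 / 231000 = 0.0052 s = 5.1732 ms
Processing delay = 3.4 ms
Total one-way latency = 8.5732 ms


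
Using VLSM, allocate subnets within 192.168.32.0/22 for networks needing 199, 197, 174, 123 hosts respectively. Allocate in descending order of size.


199 hosts -> /24 (254 usable): 192.168.32.0/24
197 hosts -> /24 (254 usable): 192.168.33.0/24
174 hosts -> /24 (254 usable): 192.168.34.0/24
123 hosts -> /25 (126 usable): 192.168.35.0/25
Allocation: 192.168.32.0/24 (199 hosts, 254 usable); 192.168.33.0/24 (197 hosts, 254 usable); 192.168.34.0/24 (174 hosts, 254 usable); 192.168.35.0/25 (123 hosts, 126 usable)


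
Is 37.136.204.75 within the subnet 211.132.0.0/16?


Subnet network: 211.132.0.0
Test IP AND mask: 37.136.0.0
No, 37.136.204.75 is not in 211.132.0.0/16


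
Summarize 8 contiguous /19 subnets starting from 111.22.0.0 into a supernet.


Original prefix: /19
Number of subnets: 8 = 2^3
New prefix = 19 - 3 = 16
Supernet: 111.22.0.0/16


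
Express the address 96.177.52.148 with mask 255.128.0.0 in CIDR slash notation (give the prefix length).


Binary: 11111111.10000000.00000000.00000000
Count leading 1s
Prefix: /9


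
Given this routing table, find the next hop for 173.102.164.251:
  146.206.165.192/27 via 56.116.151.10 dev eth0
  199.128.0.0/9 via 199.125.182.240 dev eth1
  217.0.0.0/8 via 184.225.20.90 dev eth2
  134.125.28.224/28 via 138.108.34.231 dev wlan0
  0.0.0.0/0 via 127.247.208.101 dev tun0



Longest prefix match for 173.102.164.251:
  /27 146.206.165.192: no
  /9 199.128.0.0: no
  /8 217.0.0.0: no
  /28 134.125.28.224: no
  /0 0.0.0.0: MATCH
Selected: next-hop 127.247.208.101 via tun0 (matched /0)


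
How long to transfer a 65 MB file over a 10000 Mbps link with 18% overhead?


Effective throughput = 10000 * (1 - 18/100) = 8200 Mbps
File size in Mb = 65 * 8 = 520 Mb
Time = 520 / 8200
Time = 0.0634 seconds


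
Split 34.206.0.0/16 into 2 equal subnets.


New prefix = 16 + 1 = 17
Each subnet has 32768 addresses
  34.206.0.0/17
  34.206.128.0/17
Subnets: 34.206.0.0/17, 34.206.128.0/17


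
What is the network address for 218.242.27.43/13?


IP:   11011010.11110010.00011011.00101011
Mask: 11111111.11111000.00000000.00000000
AND operation:
Net:  11011010.11110000.00000000.00000000
Network: 218.240.0.0/13


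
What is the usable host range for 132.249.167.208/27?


Network: 132.249.167.192
Broadcast: 132.249.167.223
First usable = network + 1
Last usable = broadcast - 1
Range: 132.249.167.193 to 132.249.167.222


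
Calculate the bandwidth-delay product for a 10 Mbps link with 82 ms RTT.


BDP = bandwidth * RTT
= 10 Mbps * 82 ms
= 10 * 1e6 * 82 / 1000 bits
= 820000 bits
= 102500 bytes
= 100.0977 KB
BDP = 820000 bits (102500 bytes)


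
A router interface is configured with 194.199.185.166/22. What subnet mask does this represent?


/22 means 22 network bits, 10 host bits
Binary: 11111111111111111111110000000000
Mask: 255.255.252.0


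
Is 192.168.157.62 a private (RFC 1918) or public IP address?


RFC 1918 private ranges:
  10.0.0.0/8 (10.0.0.0 - 10.255.255.255)
  172.16.0.0/12 (172.16.0.0 - 172.31.255.255)
  192.168.0.0/16 (192.168.0.0 - 192.168.255.255)
Private (in 192.168.0.0/16)


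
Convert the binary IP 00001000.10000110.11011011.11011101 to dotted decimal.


00001000 = 8
10000110 = 134
11011011 = 219
11011101 = 221
IP: 8.134.219.221


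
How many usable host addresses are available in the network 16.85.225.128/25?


Host bits = 32 - 25 = 7
Total addresses = 2^7 = 128
Usable = total - 2 (network and broadcast)
Usable hosts: 126


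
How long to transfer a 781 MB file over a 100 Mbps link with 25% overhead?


Effective throughput = 100 * (1 - 25/100) = 75 Mbps
File size in Mb = 781 * 8 = 6248 Mb
Time = 6248 / 75
Time = 83.3067 seconds


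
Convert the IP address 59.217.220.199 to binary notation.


59 = 00111011
217 = 11011001
220 = 11011100
199 = 11000111
Binary: 00111011.11011001.11011100.11000111


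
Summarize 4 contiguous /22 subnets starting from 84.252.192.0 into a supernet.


Original prefix: /22
Number of subnets: 4 = 2^2
New prefix = 22 - 2 = 20
Supernet: 84.252.192.0/20


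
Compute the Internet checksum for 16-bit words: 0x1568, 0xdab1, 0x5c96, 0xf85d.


Sum all words (with carry folding):
+ 0x1568 = 0x1568
+ 0xdab1 = 0xf019
+ 0x5c96 = 0x4cb0
+ 0xf85d = 0x450e
One's complement: ~0x450e
Checksum = 0xbaf1


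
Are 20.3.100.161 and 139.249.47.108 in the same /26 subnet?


Mask: 255.255.255.192
20.3.100.161 AND mask = 20.3.100.128
139.249.47.108 AND mask = 139.249.47.64
No, different subnets (20.3.100.128 vs 139.249.47.64)


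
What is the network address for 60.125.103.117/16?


IP:   00111100.01111101.01100111.01110101
Mask: 11111111.11111111.00000000.00000000
AND operation:
Net:  00111100.01111101.00000000.00000000
Network: 60.125.0.0/16


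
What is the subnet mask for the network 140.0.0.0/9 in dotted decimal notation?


/9 means 9 network bits, 23 host bits
Binary: 11111111100000000000000000000000
Mask: 255.128.0.0


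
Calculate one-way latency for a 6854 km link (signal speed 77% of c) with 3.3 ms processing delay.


Speed = 0.77 * 3e5 km/s = 231000 km/s
Propagation delay = 6854 / 231000 = 0.0297 s = 29.671 ms
Processing delay = 3.3 ms
Total one-way latency = 32.971 ms


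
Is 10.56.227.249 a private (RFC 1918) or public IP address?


RFC 1918 private ranges:
  10.0.0.0/8 (10.0.0.0 - 10.255.255.255)
  172.16.0.0/12 (172.16.0.0 - 172.31.255.255)
  192.168.0.0/16 (192.168.0.0 - 192.168.255.255)
Private (in 10.0.0.0/8)


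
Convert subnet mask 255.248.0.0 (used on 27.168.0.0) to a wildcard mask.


Subnet mask: 255.248.0.0
Wildcard = 255.255.255.255 - subnet mask
255 - 255 = 0
255 - 248 = 7
255 - 0 = 255
255 - 0 = 255
Wildcard: 0.7.255.255


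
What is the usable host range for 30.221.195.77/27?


Network: 30.221.195.64
Broadcast: 30.221.195.95
First usable = network + 1
Last usable = broadcast - 1
Range: 30.221.195.65 to 30.221.195.94


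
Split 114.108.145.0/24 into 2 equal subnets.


New prefix = 24 + 1 = 25
Each subnet has 128 addresses
  114.108.145.0/25
  114.108.145.128/25
Subnets: 114.108.145.0/25, 114.108.145.128/25


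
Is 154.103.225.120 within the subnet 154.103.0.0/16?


Subnet network: 154.103.0.0
Test IP AND mask: 154.103.0.0
Yes, 154.103.225.120 is in 154.103.0.0/16


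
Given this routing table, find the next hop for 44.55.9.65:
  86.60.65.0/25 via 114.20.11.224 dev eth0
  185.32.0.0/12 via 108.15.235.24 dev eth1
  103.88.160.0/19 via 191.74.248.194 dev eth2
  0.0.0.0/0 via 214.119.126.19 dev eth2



Longest prefix match for 44.55.9.65:
  /25 86.60.65.0: no
  /12 185.32.0.0: no
  /19 103.88.160.0: no
  /0 0.0.0.0: MATCH
Selected: next-hop 214.119.126.19 via eth2 (matched /0)


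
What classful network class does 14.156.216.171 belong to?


First octet: 14
Binary: 00001110
0xxxxxxx -> Class A (1-126)
Class A, default mask 255.0.0.0 (/8)


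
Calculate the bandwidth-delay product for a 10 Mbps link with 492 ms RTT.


BDP = bandwidth * RTT
= 10 Mbps * 492 ms
= 10 * 1e6 * 492 / 1000 bits
= 4920000 bits
= 615000 bytes
= 600.5859 KB
BDP = 4920000 bits (615000 bytes)


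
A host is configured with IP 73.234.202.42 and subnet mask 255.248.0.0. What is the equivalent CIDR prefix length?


Binary: 11111111.11111000.00000000.00000000
Count leading 1s
Prefix: /13


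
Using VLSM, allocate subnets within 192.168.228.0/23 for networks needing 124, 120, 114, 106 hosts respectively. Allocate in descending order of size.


124 hosts -> /25 (126 usable): 192.168.228.0/25
120 hosts -> /25 (126 usable): 192.168.228.128/25
114 hosts -> /25 (126 usable): 192.168.229.0/25
106 hosts -> /25 (126 usable): 192.168.229.128/25
Allocation: 192.168.228.0/25 (124 hosts, 126 usable); 192.168.228.128/25 (120 hosts, 126 usable); 192.168.229.0/25 (114 hosts, 126 usable); 192.168.229.128/25 (106 hosts, 126 usable)


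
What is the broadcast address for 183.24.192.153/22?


Network: 183.24.192.0/22
Host bits = 10
Set all host bits to 1:
Broadcast: 183.24.195.255


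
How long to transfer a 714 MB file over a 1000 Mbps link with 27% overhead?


Effective throughput = 1000 * (1 - 27/100) = 730 Mbps
File size in Mb = 714 * 8 = 5712 Mb
Time = 5712 / 730
Time = 7.8247 seconds


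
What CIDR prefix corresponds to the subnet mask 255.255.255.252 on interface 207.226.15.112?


Binary: 11111111.11111111.11111111.11111100
Count leading 1s
Prefix: /30


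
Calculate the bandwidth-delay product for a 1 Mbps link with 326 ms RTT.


BDP = bandwidth * RTT
= 1 Mbps * 326 ms
= 1 * 1e6 * 326 / 1000 bits
= 326000 bits
= 40750 bytes
= 39.7949 KB
BDP = 326000 bits (40750 bytes)


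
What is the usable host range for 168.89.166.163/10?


Network: 168.64.0.0
Broadcast: 168.127.255.255
First usable = network + 1
Last usable = broadcast - 1
Range: 168.64.0.1 to 168.127.255.254
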